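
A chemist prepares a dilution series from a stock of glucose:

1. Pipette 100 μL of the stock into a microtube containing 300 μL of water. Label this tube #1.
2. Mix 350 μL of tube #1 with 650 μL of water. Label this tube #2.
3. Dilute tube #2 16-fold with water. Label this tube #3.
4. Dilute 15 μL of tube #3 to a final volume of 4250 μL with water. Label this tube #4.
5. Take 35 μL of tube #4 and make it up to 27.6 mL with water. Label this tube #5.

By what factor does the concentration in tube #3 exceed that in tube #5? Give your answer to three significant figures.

2.23 × 10^5

Step 1: 100 μL + 300 μL = 400 μL total → factor 400/100 = 4
Step 2: 350 μL + 650 μL = 1000 μL total → factor 1000/350 = 2.8571
Step 3: 16-fold → factor 16
Step 4: 15 μL brought to 4250 μL → factor 4250/15 = 283.33
Step 5: 35 μL brought to 27.6 mL → factor 27600/35 = 788.57
Dilution factor to tube #3 = 182.86; to tube #5 = 4.0856 × 10^7
[tube #3]/[tube #5] = (factor to tube #5)/(factor to tube #3) = 4.0856 × 10^7/182.86 = 2.23 × 10^5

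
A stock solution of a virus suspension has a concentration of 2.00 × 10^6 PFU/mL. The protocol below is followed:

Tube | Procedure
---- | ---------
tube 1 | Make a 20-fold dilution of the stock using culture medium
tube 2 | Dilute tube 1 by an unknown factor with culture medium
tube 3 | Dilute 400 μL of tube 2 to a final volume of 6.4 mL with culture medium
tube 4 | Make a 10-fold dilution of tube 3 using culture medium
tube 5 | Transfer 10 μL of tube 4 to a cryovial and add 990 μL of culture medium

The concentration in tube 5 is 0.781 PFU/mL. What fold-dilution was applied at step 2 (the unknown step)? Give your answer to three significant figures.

Step 1: 20-fold → factor 20
Step 2: unknown factor x
Step 3: 400 μL brought to 6.4 mL → factor 6400/400 = 16
Step 4: 10-fold → factor 10
Step 5: 10 μL + 990 μL = 1000 μL total → factor 1000/10 = 100
Product of known-step factors = 3.2 × 10^5
Overall factor = 2.00 × 10^6 PFU/mL / (0.781 PFU/mL) = 2.5608 × 10^6
x = 2.5608 × 10^6 / 3.2 × 10^5 = 8.00

8.00-fold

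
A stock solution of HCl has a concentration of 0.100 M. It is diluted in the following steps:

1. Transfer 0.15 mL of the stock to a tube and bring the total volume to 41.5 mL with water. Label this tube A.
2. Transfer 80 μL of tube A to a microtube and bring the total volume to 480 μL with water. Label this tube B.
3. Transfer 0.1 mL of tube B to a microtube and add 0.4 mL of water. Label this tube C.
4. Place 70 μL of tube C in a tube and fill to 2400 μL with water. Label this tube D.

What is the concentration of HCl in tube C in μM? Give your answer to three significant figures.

Step 1: 0.15 mL brought to 41.5 mL → factor 41.5/0.15 = 276.67
Step 2: 80 μL brought to 480 μL → factor 480/80 = 6
Step 3: 0.1 mL + 0.4 mL = 0.5 mL total → factor 0.5/0.1 = 5
Dilution factor through tube C = 276.67 × 6 × 5 = 8300
[tube C] = 0.100 M / 8300 = 1.205 × 10^-5 M = 12.0 μM

12.0 μM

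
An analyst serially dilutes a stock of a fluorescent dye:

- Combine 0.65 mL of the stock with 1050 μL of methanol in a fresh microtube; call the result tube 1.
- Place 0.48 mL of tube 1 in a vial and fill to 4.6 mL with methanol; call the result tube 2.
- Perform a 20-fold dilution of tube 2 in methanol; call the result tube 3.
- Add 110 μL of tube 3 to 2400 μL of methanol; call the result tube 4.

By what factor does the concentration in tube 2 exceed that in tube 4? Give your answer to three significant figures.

Step 1: 0.65 mL + 1050 μL = 1.7 mL total → factor 1.7/0.65 = 2.6154
Step 2: 0.48 mL brought to 4.6 mL → factor 4.6/0.48 = 9.5833
Step 3: 20-fold → factor 20
Step 4: 110 μL + 2400 μL = 2510 μL total → factor 2510/110 = 22.818
Dilution factor to tube 2 = 25.064; to tube 4 = 11438
[tube 2]/[tube 4] = (factor to tube 4)/(factor to tube 2) = 11438/25.064 = 456

456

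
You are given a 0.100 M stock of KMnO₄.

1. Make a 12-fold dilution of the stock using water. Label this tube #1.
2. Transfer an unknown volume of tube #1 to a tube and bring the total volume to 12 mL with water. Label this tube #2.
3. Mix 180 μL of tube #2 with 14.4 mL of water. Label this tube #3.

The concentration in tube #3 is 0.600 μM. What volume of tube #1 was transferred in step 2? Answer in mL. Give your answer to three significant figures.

Step 1: 12-fold → factor 12
Step 2: v brought to 12 mL → factor = 12 mL/v
Step 3: 180 μL + 14.4 mL = 14580 μL total → factor 14580/180 = 81
Product of known-step factors = 972
Overall factor = 0.100 M / (0.600 μM) = 1.6667 × 10^5
Step-2 factor = 1.6667 × 10^5 / 972 = 171.47
v = 12 mL / 171.47 = 0.0700 mL

0.0700 mL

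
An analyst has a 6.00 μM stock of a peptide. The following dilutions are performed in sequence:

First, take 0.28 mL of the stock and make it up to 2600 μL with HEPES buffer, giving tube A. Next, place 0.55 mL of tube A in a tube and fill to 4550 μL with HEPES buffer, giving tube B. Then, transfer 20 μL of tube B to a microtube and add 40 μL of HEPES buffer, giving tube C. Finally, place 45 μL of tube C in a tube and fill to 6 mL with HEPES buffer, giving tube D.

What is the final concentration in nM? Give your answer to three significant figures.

Step 1: 0.28 mL brought to 2600 μL → factor 2.6/0.28 = 9.2857
Step 2: 0.55 mL brought to 4550 μL → factor 4.55/0.55 = 8.2727
Step 3: 20 μL + 40 μL = 60 μL total → factor 60/20 = 3
Step 4: 45 μL brought to 6 mL → factor 6000/45 = 133.33
Overall dilution factor = 9.2857 × 8.2727 × 3 × 133.33 = 30727
Final = 6.00 μM / 30727 = 0.0001953 μM = 0.195 nM

0.195 nM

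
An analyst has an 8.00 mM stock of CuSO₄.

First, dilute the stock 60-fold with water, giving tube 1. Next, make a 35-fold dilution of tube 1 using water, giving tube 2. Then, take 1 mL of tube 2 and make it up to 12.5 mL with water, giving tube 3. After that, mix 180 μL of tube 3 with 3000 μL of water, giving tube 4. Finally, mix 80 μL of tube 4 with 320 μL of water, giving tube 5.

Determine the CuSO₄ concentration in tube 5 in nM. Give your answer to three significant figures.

Step 1: 60-fold → factor 60
Step 2: 35-fold → factor 35
Step 3: 1 mL brought to 12.5 mL → factor 12.5/1 = 12.5
Step 4: 180 μL + 3000 μL = 3180 μL total → factor 3180/180 = 17.667
Step 5: 80 μL + 320 μL = 400 μL total → factor 400/80 = 5
Overall dilution factor = 60 × 35 × 12.5 × 17.667 × 5 = 2.3188 × 10^6
Final = 8.00 mM / 2.3188 × 10^6 = 3.450 × 10^-6 mM = 3.45 nM

3.45 nM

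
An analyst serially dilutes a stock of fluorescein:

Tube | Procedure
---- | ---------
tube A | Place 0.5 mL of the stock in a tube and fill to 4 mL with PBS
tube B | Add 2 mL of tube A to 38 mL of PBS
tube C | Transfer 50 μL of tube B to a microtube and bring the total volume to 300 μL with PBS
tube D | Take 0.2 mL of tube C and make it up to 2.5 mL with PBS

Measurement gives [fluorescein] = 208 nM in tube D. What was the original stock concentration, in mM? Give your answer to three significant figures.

2.50 mM

Step 1: 0.5 mL brought to 4 mL → factor 4/0.5 = 8
Step 2: 2 mL + 38 mL = 40 mL total → factor 40/2 = 20
Step 3: 50 μL brought to 300 μL → factor 300/50 = 6
Step 4: 0.2 mL brought to 2.5 mL → factor 2.5/0.2 = 12.5
Overall dilution factor = 8 × 20 × 6 × 12.5 = 12000
Stock = 208 nM × 12000 = 2.496 × 10^6 nM = 2.50 mM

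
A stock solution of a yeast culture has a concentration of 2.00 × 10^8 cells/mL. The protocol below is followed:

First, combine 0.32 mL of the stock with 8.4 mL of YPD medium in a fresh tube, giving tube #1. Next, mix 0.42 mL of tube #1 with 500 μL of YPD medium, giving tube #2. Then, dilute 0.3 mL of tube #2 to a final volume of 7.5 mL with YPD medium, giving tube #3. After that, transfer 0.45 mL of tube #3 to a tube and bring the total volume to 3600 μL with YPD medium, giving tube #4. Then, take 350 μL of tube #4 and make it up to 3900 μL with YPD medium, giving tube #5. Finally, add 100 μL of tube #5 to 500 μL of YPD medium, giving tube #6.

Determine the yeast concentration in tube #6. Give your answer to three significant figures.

251 cells/mL

Step 1: 0.32 mL + 8.4 mL = 8.72 mL total → factor 8.72/0.32 = 27.25
Step 2: 0.42 mL + 500 μL = 0.92 mL total → factor 0.92/0.42 = 2.1905
Step 3: 0.3 mL brought to 7.5 mL → factor 7.5/0.3 = 25
Step 4: 0.45 mL brought to 3600 μL → factor 3.6/0.45 = 8
Step 5: 350 μL brought to 3900 μL → factor 3900/350 = 11.143
Step 6: 100 μL + 500 μL = 600 μL total → factor 600/100 = 6
Overall dilution factor = 27.25 × 2.1905 × 25 × 8 × 11.143 × 6 = 7.9815 × 10^5
Final = 2.00 × 10^8 cells/mL / 7.9815 × 10^5 = 251 cells/mL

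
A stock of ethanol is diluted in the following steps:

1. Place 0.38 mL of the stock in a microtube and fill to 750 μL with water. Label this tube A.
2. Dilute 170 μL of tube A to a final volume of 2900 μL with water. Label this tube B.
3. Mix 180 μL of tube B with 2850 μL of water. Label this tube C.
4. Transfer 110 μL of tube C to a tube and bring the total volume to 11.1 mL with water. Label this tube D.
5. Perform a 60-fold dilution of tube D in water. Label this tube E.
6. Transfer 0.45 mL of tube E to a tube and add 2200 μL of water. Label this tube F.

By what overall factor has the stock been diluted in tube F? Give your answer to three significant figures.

Step 1: 0.38 mL brought to 750 μL → factor 0.75/0.38 = 1.9737
Step 2: 170 μL brought to 2900 μL → factor 2900/170 = 17.059
Step 3: 180 μL + 2850 μL = 3030 μL total → factor 3030/180 = 16.833
Step 4: 110 μL brought to 11.1 mL → factor 11100/110 = 100.91
Step 5: 60-fold → factor 60
Step 6: 0.45 mL + 2200 μL = 2.65 mL total → factor 2.65/0.45 = 5.8889
Overall dilution factor = 1.9737 × 17.059 × 16.833 × 100.91 × 60 × 5.8889 = 2.0207 × 10^7

2.02 × 10^7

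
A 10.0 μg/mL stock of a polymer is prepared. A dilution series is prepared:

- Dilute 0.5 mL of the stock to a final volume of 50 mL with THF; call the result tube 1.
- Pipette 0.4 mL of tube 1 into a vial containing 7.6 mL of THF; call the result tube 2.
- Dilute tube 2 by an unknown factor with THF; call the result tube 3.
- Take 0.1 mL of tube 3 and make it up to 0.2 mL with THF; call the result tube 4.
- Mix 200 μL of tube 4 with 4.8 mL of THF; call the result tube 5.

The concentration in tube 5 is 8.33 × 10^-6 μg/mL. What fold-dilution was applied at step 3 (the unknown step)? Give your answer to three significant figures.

12.0-fold

Step 1: 0.5 mL brought to 50 mL → factor 50/0.5 = 100
Step 2: 0.4 mL + 7.6 mL = 8 mL total → factor 8/0.4 = 20
Step 3: unknown factor x
Step 4: 0.1 mL brought to 0.2 mL → factor 0.2/0.1 = 2
Step 5: 200 μL + 4.8 mL = 5000 μL total → factor 5000/200 = 25
Product of known-step factors = 1 × 10^5
Overall factor = 10.0 μg/mL / (8.33 × 10^-6 μg/mL) = 1.2005 × 10^6
x = 1.2005 × 10^6 / 1 × 10^5 = 12.0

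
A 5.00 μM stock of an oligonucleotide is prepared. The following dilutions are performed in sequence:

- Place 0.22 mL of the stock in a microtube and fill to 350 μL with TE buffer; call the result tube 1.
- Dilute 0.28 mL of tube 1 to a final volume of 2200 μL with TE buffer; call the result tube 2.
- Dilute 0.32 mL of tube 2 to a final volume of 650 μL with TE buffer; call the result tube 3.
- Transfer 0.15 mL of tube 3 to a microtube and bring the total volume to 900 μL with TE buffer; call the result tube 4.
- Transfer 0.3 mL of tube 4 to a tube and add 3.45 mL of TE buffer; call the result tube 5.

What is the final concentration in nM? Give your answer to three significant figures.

Step 1: 0.22 mL brought to 350 μL → factor 0.35/0.22 = 1.5909
Step 2: 0.28 mL brought to 2200 μL → factor 2.2/0.28 = 7.8571
Step 3: 0.32 mL brought to 650 μL → factor 0.65/0.32 = 2.0312
Step 4: 0.15 mL brought to 900 μL → factor 0.9/0.15 = 6
Step 5: 0.3 mL + 3.45 mL = 3.75 mL total → factor 3.75/0.3 = 12.5
Overall dilution factor = 1.5909 × 7.8571 × 2.0312 × 6 × 12.5 = 1904.3
Final = 5.00 μM / 1904.3 = 0.002626 μM = 2.63 nM

2.63 nM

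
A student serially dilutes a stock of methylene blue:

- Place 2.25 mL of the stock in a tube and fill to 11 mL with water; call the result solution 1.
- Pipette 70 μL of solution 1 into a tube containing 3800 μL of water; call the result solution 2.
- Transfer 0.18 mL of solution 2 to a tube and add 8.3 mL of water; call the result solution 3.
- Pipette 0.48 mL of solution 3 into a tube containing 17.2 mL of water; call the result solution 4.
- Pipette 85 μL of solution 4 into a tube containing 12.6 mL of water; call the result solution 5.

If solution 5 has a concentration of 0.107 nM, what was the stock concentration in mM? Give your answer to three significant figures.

7.49 mM

Step 1: 2.25 mL brought to 11 mL → factor 11/2.25 = 4.8889
Step 2: 70 μL + 3800 μL = 3870 μL total → factor 3870/70 = 55.286
Step 3: 0.18 mL + 8.3 mL = 8.48 mL total → factor 8.48/0.18 = 47.111
Step 4: 0.48 mL + 17.2 mL = 17.68 mL total → factor 17.68/0.48 = 36.833
Step 5: 85 μL + 12.6 mL = 12685 μL total → factor 12685/85 = 149.24
Overall dilution factor = 4.8889 × 55.286 × 47.111 × 36.833 × 149.24 = 6.9994 × 10^7
Stock = 0.107 nM × 6.9994 × 10^7 = 7.489 × 10^6 nM = 7.49 mM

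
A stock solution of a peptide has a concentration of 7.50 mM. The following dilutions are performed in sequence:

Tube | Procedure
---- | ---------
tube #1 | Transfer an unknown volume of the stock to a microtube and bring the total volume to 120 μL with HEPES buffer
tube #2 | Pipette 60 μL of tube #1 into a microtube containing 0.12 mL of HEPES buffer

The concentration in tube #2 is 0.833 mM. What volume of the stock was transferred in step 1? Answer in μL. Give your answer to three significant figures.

Step 1: v brought to 120 μL → factor = 120 μL/v
Step 2: 60 μL + 0.12 mL = 180 μL total → factor 180/60 = 3
Product of known-step factors = 3
Overall factor = 7.50 mM / (0.833 mM) = 9.0036
Step-1 factor = 9.0036 / 3 = 3.0012
v = 120 μL / 3.0012 = 40.0 μL

40.0 μL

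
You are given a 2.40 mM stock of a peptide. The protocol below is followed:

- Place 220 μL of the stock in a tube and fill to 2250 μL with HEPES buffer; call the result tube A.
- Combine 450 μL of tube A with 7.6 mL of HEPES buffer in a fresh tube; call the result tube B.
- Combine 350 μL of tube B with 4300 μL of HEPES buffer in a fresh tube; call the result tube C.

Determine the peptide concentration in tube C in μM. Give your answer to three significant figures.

0.987 μM

Step 1: 220 μL brought to 2250 μL → factor 2250/220 = 10.227
Step 2: 450 μL + 7.6 mL = 8050 μL total → factor 8050/450 = 17.889
Step 3: 350 μL + 4300 μL = 4650 μL total → factor 4650/350 = 13.286
Overall dilution factor = 10.227 × 17.889 × 13.286 = 2430.7
Final = 2.40 mM / 2430.7 = 0.0009874 mM = 0.987 μM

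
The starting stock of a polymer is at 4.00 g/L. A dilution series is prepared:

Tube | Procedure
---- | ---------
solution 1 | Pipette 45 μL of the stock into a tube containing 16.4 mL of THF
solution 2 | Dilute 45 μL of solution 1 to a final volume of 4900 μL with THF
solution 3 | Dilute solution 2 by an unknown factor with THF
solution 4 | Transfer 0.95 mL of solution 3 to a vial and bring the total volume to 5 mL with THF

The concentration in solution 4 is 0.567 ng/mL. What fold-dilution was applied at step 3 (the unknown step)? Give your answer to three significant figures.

33.7-fold

Step 1: 45 μL + 16.4 mL = 16445 μL total → factor 16445/45 = 365.44
Step 2: 45 μL brought to 4900 μL → factor 4900/45 = 108.89
Step 3: unknown factor x
Step 4: 0.95 mL brought to 5 mL → factor 5/0.95 = 5.2632
Product of known-step factors = 2.0944 × 10^5
Overall factor = 4.00 g/L / (0.567 ng/mL) = 7.0547 × 10^6
x = 7.0547 × 10^6 / 2.0944 × 10^5 = 33.7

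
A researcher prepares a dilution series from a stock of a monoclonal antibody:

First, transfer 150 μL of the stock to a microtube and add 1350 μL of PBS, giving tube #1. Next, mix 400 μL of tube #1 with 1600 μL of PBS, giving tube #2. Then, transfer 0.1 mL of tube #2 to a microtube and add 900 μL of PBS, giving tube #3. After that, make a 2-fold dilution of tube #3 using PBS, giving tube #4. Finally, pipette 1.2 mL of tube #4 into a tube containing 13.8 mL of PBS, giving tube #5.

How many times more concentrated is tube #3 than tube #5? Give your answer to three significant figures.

25.0

Step 1: 150 μL + 1350 μL = 1500 μL total → factor 1500/150 = 10
Step 2: 400 μL + 1600 μL = 2000 μL total → factor 2000/400 = 5
Step 3: 0.1 mL + 900 μL = 1 mL total → factor 1/0.1 = 10
Step 4: 2-fold → factor 2
Step 5: 1.2 mL + 13.8 mL = 15 mL total → factor 15/1.2 = 12.5
Dilution factor to tube #3 = 500; to tube #5 = 12500
[tube #3]/[tube #5] = (factor to tube #5)/(factor to tube #3) = 12500/500 = 25.0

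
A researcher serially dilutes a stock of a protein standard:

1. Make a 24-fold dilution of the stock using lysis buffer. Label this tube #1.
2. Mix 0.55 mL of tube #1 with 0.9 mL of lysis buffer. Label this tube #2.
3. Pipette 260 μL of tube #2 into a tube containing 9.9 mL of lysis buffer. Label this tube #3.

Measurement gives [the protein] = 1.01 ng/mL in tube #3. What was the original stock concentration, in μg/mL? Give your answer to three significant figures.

2.50 μg/mL

Step 1: 24-fold → factor 24
Step 2: 0.55 mL + 0.9 mL = 1.45 mL total → factor 1.45/0.55 = 2.6364
Step 3: 260 μL + 9.9 mL = 10160 μL total → factor 10160/260 = 39.077
Overall dilution factor = 24 × 2.6364 × 39.077 = 2472.5
Stock = 1.01 ng/mL × 2472.5 = 2497 ng/mL = 2.50 μg/mL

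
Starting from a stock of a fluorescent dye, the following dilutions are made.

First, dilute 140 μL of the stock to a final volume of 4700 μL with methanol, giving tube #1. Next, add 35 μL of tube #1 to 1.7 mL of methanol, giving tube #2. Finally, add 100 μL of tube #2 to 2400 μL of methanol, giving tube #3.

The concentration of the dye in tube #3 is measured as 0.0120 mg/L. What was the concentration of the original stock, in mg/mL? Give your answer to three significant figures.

0.499 mg/mL

Step 1: 140 μL brought to 4700 μL → factor 4700/140 = 33.571
Step 2: 35 μL + 1.7 mL = 1735 μL total → factor 1735/35 = 49.571
Step 3: 100 μL + 2400 μL = 2500 μL total → factor 2500/100 = 25
Overall dilution factor = 33.571 × 49.571 × 25 = 41605
Stock = 0.0120 mg/L × 41605 = 499.3 mg/L = 0.499 mg/mL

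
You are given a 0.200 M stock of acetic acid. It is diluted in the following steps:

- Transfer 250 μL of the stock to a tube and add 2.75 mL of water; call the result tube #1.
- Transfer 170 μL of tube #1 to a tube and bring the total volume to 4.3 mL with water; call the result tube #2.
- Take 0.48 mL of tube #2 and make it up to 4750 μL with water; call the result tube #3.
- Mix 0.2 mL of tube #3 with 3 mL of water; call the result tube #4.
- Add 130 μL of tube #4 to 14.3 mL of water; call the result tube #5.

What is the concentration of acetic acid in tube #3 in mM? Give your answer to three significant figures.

0.0666 mM

Step 1: 250 μL + 2.75 mL = 3000 μL total → factor 3000/250 = 12
Step 2: 170 μL brought to 4.3 mL → factor 4300/170 = 25.294
Step 3: 0.48 mL brought to 4750 μL → factor 4.75/0.48 = 9.8958
Dilution factor through tube #3 = 12 × 25.294 × 9.8958 = 3003.7
[tube #3] = 0.200 M / 3003.7 = 6.659 × 10^-5 M = 0.0666 mM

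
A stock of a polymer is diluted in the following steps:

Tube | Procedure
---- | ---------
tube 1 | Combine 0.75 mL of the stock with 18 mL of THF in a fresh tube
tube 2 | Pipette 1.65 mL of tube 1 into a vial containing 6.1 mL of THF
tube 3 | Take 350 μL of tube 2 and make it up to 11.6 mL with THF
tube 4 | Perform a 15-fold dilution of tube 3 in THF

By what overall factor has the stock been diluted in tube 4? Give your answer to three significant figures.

Step 1: 0.75 mL + 18 mL = 18.75 mL total → factor 18.75/0.75 = 25
Step 2: 1.65 mL + 6.1 mL = 7.75 mL total → factor 7.75/1.65 = 4.697
Step 3: 350 μL brought to 11.6 mL → factor 11600/350 = 33.143
Step 4: 15-fold → factor 15
Overall dilution factor = 25 × 4.697 × 33.143 × 15 = 58377

5.84 × 10^4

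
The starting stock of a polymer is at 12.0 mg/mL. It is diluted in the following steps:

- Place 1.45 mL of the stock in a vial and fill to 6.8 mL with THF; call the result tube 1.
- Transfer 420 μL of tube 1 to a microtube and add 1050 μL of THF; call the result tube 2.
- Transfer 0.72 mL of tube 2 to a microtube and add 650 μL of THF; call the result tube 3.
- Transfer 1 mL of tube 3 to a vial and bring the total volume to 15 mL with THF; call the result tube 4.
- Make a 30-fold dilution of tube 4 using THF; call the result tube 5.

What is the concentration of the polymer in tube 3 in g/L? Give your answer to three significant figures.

Step 1: 1.45 mL brought to 6.8 mL → factor 6.8/1.45 = 4.6897
Step 2: 420 μL + 1050 μL = 1470 μL total → factor 1470/420 = 3.5
Step 3: 0.72 mL + 650 μL = 1.37 mL total → factor 1.37/0.72 = 1.9028
Dilution factor through tube 3 = 4.6897 × 3.5 × 1.9028 = 31.232
[tube 3] = 12.0 mg/mL / 31.232 = 0.3842 mg/mL = 0.384 g/L

0.384 g/L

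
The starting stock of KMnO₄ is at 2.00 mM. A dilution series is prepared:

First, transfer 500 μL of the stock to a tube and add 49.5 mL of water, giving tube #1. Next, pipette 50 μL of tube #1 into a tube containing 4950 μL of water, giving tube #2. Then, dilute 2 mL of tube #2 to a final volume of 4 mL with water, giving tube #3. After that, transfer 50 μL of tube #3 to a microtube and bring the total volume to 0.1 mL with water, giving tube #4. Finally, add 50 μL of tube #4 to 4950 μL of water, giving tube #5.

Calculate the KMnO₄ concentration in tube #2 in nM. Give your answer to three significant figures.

200 nM

Step 1: 500 μL + 49.5 mL = 50000 μL total → factor 50000/500 = 100
Step 2: 50 μL + 4950 μL = 5000 μL total → factor 5000/50 = 100
Dilution factor through tube #2 = 100 × 100 = 10000
[tube #2] = 2.00 mM / 10000 = 0.0002000 mM = 200 nM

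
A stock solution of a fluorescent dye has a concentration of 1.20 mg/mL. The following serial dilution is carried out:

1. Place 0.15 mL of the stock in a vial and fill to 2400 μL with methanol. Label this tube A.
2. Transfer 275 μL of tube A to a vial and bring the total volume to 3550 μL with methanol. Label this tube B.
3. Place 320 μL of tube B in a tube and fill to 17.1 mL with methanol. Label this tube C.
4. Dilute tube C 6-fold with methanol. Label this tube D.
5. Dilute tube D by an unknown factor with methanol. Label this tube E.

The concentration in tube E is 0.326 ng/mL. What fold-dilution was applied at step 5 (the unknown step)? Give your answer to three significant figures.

55.6-fold

Step 1: 0.15 mL brought to 2400 μL → factor 2.4/0.15 = 16
Step 2: 275 μL brought to 3550 μL → factor 3550/275 = 12.909
Step 3: 320 μL brought to 17.1 mL → factor 17100/320 = 53.438
Step 4: 6-fold → factor 6
Step 5: unknown factor x
Product of known-step factors = 66224
Overall factor = 1.20 mg/mL / (0.326 ng/mL) = 3.681 × 10^6
x = 3.681 × 10^6 / 66224 = 55.6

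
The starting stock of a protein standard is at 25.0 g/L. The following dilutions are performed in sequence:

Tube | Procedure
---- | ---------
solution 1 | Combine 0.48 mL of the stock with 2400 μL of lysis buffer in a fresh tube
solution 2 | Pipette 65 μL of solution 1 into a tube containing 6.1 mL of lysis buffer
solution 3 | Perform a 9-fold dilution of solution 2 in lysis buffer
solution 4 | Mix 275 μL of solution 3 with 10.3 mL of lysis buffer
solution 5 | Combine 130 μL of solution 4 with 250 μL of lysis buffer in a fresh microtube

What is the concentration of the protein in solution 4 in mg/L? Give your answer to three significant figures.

Step 1: 0.48 mL + 2400 μL = 2.88 mL total → factor 2.88/0.48 = 6
Step 2: 65 μL + 6.1 mL = 6165 μL total → factor 6165/65 = 94.846
Step 3: 9-fold → factor 9
Step 4: 275 μL + 10.3 mL = 10575 μL total → factor 10575/275 = 38.455
Dilution factor through solution 4 = 6 × 94.846 × 9 × 38.455 = 1.9695 × 10^5
[solution 4] = 25.0 g/L / 1.9695 × 10^5 = 0.0001269 g/L = 0.127 mg/L

0.127 mg/L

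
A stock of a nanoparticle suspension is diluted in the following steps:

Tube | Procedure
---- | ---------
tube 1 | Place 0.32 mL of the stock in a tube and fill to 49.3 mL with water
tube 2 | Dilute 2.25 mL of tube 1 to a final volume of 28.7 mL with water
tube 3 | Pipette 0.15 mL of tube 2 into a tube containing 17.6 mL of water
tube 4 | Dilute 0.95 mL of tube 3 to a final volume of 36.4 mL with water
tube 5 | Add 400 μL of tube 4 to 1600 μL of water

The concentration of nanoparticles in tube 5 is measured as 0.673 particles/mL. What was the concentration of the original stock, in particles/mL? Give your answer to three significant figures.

Step 1: 0.32 mL brought to 49.3 mL → factor 49.3/0.32 = 154.06
Step 2: 2.25 mL brought to 28.7 mL → factor 28.7/2.25 = 12.756
Step 3: 0.15 mL + 17.6 mL = 17.75 mL total → factor 17.75/0.15 = 118.33
Step 4: 0.95 mL brought to 36.4 mL → factor 36.4/0.95 = 38.316
Step 5: 400 μL + 1600 μL = 2000 μL total → factor 2000/400 = 5
Overall dilution factor = 154.06 × 12.756 × 118.33 × 38.316 × 5 = 4.455 × 10^7
Stock = 0.673 particles/mL × 4.455 × 10^7 = 3.00 × 10^7 particles/mL

3.00 × 10^7 particles/mL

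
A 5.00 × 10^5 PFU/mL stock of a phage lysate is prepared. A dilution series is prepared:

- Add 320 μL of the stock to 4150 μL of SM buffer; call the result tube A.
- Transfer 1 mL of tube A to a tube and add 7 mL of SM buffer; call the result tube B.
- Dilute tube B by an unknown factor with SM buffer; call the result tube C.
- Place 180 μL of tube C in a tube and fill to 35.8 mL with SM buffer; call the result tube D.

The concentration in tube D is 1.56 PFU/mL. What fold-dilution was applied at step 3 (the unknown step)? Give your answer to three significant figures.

14.4-fold

Step 1: 320 μL + 4150 μL = 4470 μL total → factor 4470/320 = 13.969
Step 2: 1 mL + 7 mL = 8 mL total → factor 8/1 = 8
Step 3: unknown factor x
Step 4: 180 μL brought to 35.8 mL → factor 35800/180 = 198.89
Product of known-step factors = 22226
Overall factor = 5.00 × 10^5 PFU/mL / (1.56 PFU/mL) = 3.2051 × 10^5
x = 3.2051 × 10^5 / 22226 = 14.4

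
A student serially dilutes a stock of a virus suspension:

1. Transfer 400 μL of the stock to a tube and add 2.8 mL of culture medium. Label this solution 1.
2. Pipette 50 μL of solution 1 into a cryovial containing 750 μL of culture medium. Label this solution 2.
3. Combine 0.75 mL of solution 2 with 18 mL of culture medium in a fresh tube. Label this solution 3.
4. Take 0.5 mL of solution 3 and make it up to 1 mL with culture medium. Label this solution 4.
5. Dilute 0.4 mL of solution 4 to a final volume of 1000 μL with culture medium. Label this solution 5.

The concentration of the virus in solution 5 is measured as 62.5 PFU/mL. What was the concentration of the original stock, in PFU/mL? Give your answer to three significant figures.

Step 1: 400 μL + 2.8 mL = 3200 μL total → factor 3200/400 = 8
Step 2: 50 μL + 750 μL = 800 μL total → factor 800/50 = 16
Step 3: 0.75 mL + 18 mL = 18.75 mL total → factor 18.75/0.75 = 25
Step 4: 0.5 mL brought to 1 mL → factor 1/0.5 = 2
Step 5: 0.4 mL brought to 1000 μL → factor 1/0.4 = 2.5
Overall dilution factor = 8 × 16 × 25 × 2 × 2.5 = 16000
Stock = 62.5 PFU/mL × 16000 = 1.00 × 10^6 PFU/mL

1.00 × 10^6 PFU/mL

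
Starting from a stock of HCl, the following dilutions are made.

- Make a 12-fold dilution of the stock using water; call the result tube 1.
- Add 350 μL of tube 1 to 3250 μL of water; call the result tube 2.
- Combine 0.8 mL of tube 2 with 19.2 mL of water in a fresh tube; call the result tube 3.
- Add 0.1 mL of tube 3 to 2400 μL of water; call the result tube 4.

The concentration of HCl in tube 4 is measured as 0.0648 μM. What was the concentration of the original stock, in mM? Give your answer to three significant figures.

5.00 mM

Step 1: 12-fold → factor 12
Step 2: 350 μL + 3250 μL = 3600 μL total → factor 3600/350 = 10.286
Step 3: 0.8 mL + 19.2 mL = 20 mL total → factor 20/0.8 = 25
Step 4: 0.1 mL + 2400 μL = 2.5 mL total → factor 2.5/0.1 = 25
Overall dilution factor = 12 × 10.286 × 25 × 25 = 77143
Stock = 0.0648 μM × 77143 = 4999 μM = 5.00 mM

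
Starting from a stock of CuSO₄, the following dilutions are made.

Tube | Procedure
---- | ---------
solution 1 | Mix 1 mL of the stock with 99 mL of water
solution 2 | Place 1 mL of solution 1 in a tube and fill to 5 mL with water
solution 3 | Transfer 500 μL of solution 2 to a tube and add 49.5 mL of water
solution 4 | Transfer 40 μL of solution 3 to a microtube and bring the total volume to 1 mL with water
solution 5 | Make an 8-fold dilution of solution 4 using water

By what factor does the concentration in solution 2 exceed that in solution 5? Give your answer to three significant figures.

Step 1: 1 mL + 99 mL = 100 mL total → factor 100/1 = 100
Step 2: 1 mL brought to 5 mL → factor 5/1 = 5
Step 3: 500 μL + 49.5 mL = 50000 μL total → factor 50000/500 = 100
Step 4: 40 μL brought to 1 mL → factor 1000/40 = 25
Step 5: 8-fold → factor 8
Dilution factor to solution 2 = 500; to solution 5 = 1 × 10^7
[solution 2]/[solution 5] = (factor to solution 5)/(factor to solution 2) = 1 × 10^7/500 = 2.00 × 10^4

2.00 × 10^4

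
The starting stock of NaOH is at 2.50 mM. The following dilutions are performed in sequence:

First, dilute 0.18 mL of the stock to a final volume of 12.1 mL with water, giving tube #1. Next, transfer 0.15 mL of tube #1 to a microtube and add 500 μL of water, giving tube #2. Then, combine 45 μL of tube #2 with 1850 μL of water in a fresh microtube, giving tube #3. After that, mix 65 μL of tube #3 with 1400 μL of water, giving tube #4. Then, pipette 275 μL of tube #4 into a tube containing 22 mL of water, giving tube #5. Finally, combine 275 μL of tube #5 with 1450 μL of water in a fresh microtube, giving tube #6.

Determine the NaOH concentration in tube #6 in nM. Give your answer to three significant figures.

Step 1: 0.18 mL brought to 12.1 mL → factor 12.1/0.18 = 67.222
Step 2: 0.15 mL + 500 μL = 0.65 mL total → factor 0.65/0.15 = 4.3333
Step 3: 45 μL + 1850 μL = 1895 μL total → factor 1895/45 = 42.111
Step 4: 65 μL + 1400 μL = 1465 μL total → factor 1465/65 = 22.538
Step 5: 275 μL + 22 mL = 22275 μL total → factor 22275/275 = 81
Step 6: 275 μL + 1450 μL = 1725 μL total → factor 1725/275 = 6.2727
Overall dilution factor = 67.222 × 4.3333 × 42.111 × 22.538 × 81 × 6.2727 = 1.4047 × 10^8
Final = 2.50 mM / 1.4047 × 10^8 = 1.780 × 10^-8 mM = 0.0178 nM

0.0178 nM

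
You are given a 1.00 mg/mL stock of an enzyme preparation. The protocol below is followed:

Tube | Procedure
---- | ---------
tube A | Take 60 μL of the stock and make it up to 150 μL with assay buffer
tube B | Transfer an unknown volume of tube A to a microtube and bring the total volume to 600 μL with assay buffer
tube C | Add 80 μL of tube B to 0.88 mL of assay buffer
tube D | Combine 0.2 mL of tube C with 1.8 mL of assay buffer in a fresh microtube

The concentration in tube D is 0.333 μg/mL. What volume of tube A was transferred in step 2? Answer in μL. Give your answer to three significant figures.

Step 1: 60 μL brought to 150 μL → factor 150/60 = 2.5
Step 2: v brought to 600 μL → factor = 600 μL/v
Step 3: 80 μL + 0.88 mL = 960 μL total → factor 960/80 = 12
Step 4: 0.2 mL + 1.8 mL = 2 mL total → factor 2/0.2 = 10
Product of known-step factors = 300
Overall factor = 1.00 mg/mL / (0.333 μg/mL) = 3003
Step-2 factor = 3003 / 300 = 10.01
v = 600 μL / 10.01 = 59.9 μL

59.9 μL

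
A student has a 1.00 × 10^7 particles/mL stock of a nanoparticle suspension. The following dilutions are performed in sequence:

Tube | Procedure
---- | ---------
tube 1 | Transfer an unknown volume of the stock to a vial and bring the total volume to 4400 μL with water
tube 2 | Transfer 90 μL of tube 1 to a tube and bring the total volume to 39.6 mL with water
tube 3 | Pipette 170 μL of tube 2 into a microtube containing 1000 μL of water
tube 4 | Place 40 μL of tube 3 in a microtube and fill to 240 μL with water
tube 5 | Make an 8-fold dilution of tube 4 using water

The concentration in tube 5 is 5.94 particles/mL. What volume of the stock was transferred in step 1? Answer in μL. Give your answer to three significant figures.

Step 1: v brought to 4400 μL → factor = 4400 μL/v
Step 2: 90 μL brought to 39.6 mL → factor 39600/90 = 440
Step 3: 170 μL + 1000 μL = 1170 μL total → factor 1170/170 = 6.8824
Step 4: 40 μL brought to 240 μL → factor 240/40 = 6
Step 5: 8-fold → factor 8
Product of known-step factors = 1.4536 × 10^5
Overall factor = 1.00 × 10^7 particles/mL / (5.94 particles/mL) = 1.6835 × 10^6
Step-1 factor = 1.6835 × 10^6 / 1.4536 × 10^5 = 11.582
v = 4400 μL / 11.582 = 380 μL

380 μL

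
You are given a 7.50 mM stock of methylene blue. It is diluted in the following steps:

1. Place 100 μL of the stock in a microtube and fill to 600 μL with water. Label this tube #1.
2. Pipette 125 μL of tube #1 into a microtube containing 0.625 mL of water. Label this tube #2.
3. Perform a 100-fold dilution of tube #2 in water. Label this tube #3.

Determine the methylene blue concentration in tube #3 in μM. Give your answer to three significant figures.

2.08 μM

Step 1: 100 μL brought to 600 μL → factor 600/100 = 6
Step 2: 125 μL + 0.625 mL = 750 μL total → factor 750/125 = 6
Step 3: 100-fold → factor 100
Overall dilution factor = 6 × 6 × 100 = 3600
Final = 7.50 mM / 3600 = 0.002083 mM = 2.08 μM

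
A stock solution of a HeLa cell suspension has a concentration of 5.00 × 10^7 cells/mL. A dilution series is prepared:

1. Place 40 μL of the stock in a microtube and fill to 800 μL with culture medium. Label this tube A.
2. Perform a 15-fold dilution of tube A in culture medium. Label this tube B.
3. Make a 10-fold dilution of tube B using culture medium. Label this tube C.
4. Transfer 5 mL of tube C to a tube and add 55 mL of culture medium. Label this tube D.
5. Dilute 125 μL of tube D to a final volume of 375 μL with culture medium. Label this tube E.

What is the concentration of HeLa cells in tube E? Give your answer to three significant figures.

463 cells/mL

Step 1: 40 μL brought to 800 μL → factor 800/40 = 20
Step 2: 15-fold → factor 15
Step 3: 10-fold → factor 10
Step 4: 5 mL + 55 mL = 60 mL total → factor 60/5 = 12
Step 5: 125 μL brought to 375 μL → factor 375/125 = 3
Overall dilution factor = 20 × 15 × 10 × 12 × 3 = 1.08 × 10^5
Final = 5.00 × 10^7 cells/mL / 1.08 × 10^5 = 463 cells/mL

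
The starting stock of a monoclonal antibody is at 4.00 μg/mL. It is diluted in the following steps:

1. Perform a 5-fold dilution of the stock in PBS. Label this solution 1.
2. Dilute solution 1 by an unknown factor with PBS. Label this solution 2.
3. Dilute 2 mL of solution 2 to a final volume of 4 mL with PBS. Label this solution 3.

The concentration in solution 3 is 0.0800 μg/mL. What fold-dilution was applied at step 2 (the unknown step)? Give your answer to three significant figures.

Step 1: 5-fold → factor 5
Step 2: unknown factor x
Step 3: 2 mL brought to 4 mL → factor 4/2 = 2
Product of known-step factors = 10
Overall factor = 4.00 μg/mL / (0.0800 μg/mL) = 50
x = 50 / 10 = 5.00

5.00-fold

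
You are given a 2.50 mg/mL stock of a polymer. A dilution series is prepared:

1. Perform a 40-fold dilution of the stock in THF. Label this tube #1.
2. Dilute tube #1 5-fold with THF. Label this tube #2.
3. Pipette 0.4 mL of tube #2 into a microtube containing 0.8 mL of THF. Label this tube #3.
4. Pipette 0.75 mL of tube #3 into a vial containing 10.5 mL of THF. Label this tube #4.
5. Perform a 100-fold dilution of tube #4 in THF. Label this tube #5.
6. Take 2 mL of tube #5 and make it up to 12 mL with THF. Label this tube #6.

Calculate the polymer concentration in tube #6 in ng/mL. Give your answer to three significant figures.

Step 1: 40-fold → factor 40
Step 2: 5-fold → factor 5
Step 3: 0.4 mL + 0.8 mL = 1.2 mL total → factor 1.2/0.4 = 3
Step 4: 0.75 mL + 10.5 mL = 11.25 mL total → factor 11.25/0.75 = 15
Step 5: 100-fold → factor 100
Step 6: 2 mL brought to 12 mL → factor 12/2 = 6
Dilution factor through tube #6 = 40 × 5 × 3 × 15 × 100 × 6 = 5.4 × 10^6
[tube #6] = 2.50 mg/mL / 5.4 × 10^6 = 4.630 × 10^-7 mg/mL = 0.463 ng/mL

0.463 ng/mL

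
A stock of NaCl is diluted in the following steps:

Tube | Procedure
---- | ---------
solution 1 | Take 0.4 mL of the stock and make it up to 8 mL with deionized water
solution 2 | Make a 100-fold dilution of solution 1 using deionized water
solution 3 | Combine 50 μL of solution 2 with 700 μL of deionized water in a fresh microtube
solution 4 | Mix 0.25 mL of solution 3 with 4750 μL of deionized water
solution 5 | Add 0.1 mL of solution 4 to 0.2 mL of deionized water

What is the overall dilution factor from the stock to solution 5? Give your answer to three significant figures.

1.80 × 10^6

Step 1: 0.4 mL brought to 8 mL → factor 8/0.4 = 20
Step 2: 100-fold → factor 100
Step 3: 50 μL + 700 μL = 750 μL total → factor 750/50 = 15
Step 4: 0.25 mL + 4750 μL = 5 mL total → factor 5/0.25 = 20
Step 5: 0.1 mL + 0.2 mL = 0.3 mL total → factor 0.3/0.1 = 3
Overall dilution factor = 20 × 100 × 15 × 20 × 3 = 1.8 × 10^6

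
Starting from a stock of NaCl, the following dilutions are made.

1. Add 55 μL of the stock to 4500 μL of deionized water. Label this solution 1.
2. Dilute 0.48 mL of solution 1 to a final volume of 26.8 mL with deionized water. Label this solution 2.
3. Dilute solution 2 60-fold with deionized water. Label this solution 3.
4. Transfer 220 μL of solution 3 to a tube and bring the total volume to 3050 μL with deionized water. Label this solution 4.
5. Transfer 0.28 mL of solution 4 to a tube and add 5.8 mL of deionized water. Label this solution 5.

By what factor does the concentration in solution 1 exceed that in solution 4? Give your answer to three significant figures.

4.64 × 10^4

Step 1: 55 μL + 4500 μL = 4555 μL total → factor 4555/55 = 82.818
Step 2: 0.48 mL brought to 26.8 mL → factor 26.8/0.48 = 55.833
Step 3: 60-fold → factor 60
Step 4: 220 μL brought to 3050 μL → factor 3050/220 = 13.864
Dilution factor to solution 1 = 82.818; to solution 4 = 3.8463 × 10^6
[solution 1]/[solution 4] = (factor to solution 4)/(factor to solution 1) = 3.8463 × 10^6/82.818 = 4.64 × 10^4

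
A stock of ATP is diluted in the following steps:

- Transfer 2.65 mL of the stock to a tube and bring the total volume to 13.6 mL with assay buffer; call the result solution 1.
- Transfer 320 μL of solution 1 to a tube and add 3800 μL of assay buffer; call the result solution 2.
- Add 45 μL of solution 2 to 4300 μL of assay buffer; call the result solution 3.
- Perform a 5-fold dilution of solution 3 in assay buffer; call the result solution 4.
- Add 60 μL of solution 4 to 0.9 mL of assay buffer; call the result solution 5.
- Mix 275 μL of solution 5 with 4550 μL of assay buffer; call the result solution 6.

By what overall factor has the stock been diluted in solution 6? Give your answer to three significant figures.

8.96 × 10^6

Step 1: 2.65 mL brought to 13.6 mL → factor 13.6/2.65 = 5.1321
Step 2: 320 μL + 3800 μL = 4120 μL total → factor 4120/320 = 12.875
Step 3: 45 μL + 4300 μL = 4345 μL total → factor 4345/45 = 96.556
Step 4: 5-fold → factor 5
Step 5: 60 μL + 0.9 mL = 960 μL total → factor 960/60 = 16
Step 6: 275 μL + 4550 μL = 4825 μL total → factor 4825/275 = 17.545
Overall dilution factor = 5.1321 × 12.875 × 96.556 × 5 × 16 × 17.545 = 8.9551 × 10^6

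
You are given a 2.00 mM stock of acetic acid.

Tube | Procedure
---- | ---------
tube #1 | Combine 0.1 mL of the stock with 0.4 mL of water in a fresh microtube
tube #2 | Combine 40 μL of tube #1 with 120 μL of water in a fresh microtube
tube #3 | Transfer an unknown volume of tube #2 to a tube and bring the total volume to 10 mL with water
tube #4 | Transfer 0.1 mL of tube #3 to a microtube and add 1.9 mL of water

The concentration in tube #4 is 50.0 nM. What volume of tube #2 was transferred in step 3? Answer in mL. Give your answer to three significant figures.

0.100 mL

Step 1: 0.1 mL + 0.4 mL = 0.5 mL total → factor 0.5/0.1 = 5
Step 2: 40 μL + 120 μL = 160 μL total → factor 160/40 = 4
Step 3: v brought to 10 mL → factor = 10 mL/v
Step 4: 0.1 mL + 1.9 mL = 2 mL total → factor 2/0.1 = 20
Product of known-step factors = 400
Overall factor = 2.00 mM / (50.0 nM) = 40000
Step-3 factor = 40000 / 400 = 100
v = 10 mL / 100 = 0.100 mL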